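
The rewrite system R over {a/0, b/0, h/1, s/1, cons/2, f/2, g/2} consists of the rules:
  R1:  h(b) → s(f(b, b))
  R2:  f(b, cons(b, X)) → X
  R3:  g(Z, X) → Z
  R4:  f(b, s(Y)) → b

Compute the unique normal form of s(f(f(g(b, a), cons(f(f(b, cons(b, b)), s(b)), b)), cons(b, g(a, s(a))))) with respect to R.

1. s(f(f(g(b, a), cons(f(f(b, cons(b, b)), s(b)), b)), cons(b, g(a, s(a)))))  →  s(f(f(b, cons(f(f(b, cons(b, b)), s(b)), b)), cons(b, g(a, s(a)))))   [R3 at 1.1.1]
2. s(f(f(b, cons(f(f(b, cons(b, b)), s(b)), b)), cons(b, g(a, s(a)))))  →  s(f(f(b, cons(f(b, s(b)), b)), cons(b, g(a, s(a)))))   [R2 at 1.1.2.1.1]
3. s(f(f(b, cons(f(b, s(b)), b)), cons(b, g(a, s(a)))))  →  s(f(f(b, cons(b, b)), cons(b, g(a, s(a)))))   [R4 at 1.1.2.1]
4. s(f(f(b, cons(b, b)), cons(b, g(a, s(a)))))  →  s(f(b, cons(b, g(a, s(a)))))   [R2 at 1.1]
5. s(f(b, cons(b, g(a, s(a)))))  →  s(g(a, s(a)))   [R2 at 1]
6. s(g(a, s(a)))  →  s(a)   [R3 at 1]

s(a)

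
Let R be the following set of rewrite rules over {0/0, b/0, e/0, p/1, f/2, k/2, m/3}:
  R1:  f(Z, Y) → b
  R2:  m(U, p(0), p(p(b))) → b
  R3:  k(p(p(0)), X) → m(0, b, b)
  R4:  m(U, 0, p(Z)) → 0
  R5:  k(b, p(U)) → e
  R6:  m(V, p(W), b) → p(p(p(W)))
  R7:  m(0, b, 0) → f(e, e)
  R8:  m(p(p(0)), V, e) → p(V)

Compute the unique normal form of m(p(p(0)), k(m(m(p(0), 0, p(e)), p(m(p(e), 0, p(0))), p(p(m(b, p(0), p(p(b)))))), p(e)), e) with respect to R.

1. m(p(p(0)), k(m(m(p(0), 0, p(e)), p(m(p(e), 0, p(0))), p(p(m(b, p(0), p(p(b)))))), p(e)), e)  →  p(k(m(m(p(0), 0, p(e)), p(m(p(e), 0, p(0))), p(p(m(b, p(0), p(p(b)))))), p(e)))   [R8 at ε]
2. p(k(m(m(p(0), 0, p(e)), p(m(p(e), 0, p(0))), p(p(m(b, p(0), p(p(b)))))), p(e)))  →  p(k(m(0, p(m(p(e), 0, p(0))), p(p(m(b, p(0), p(p(b)))))), p(e)))   [R4 at 1.1.1]
3. p(k(m(0, p(m(p(e), 0, p(0))), p(p(m(b, p(0), p(p(b)))))), p(e)))  →  p(k(m(0, p(0), p(p(m(b, p(0), p(p(b)))))), p(e)))   [R4 at 1.1.2.1]
4. p(k(m(0, p(0), p(p(m(b, p(0), p(p(b)))))), p(e)))  →  p(k(m(0, p(0), p(p(b))), p(e)))   [R2 at 1.1.3.1.1]
5. p(k(m(0, p(0), p(p(b))), p(e)))  →  p(k(b, p(e)))   [R2 at 1.1]
6. p(k(b, p(e)))  →  p(e)   [R5 at 1]

p(e)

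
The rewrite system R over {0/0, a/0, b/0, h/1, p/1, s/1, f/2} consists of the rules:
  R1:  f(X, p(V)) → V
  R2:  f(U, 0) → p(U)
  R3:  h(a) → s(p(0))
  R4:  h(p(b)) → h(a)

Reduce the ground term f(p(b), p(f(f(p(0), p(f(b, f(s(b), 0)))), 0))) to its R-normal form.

1. f(p(b), p(f(f(p(0), p(f(b, f(s(b), 0)))), 0)))  →  f(f(p(0), p(f(b, f(s(b), 0)))), 0)   [R1 at ε]
2. f(f(p(0), p(f(b, f(s(b), 0)))), 0)  →  p(f(p(0), p(f(b, f(s(b), 0)))))   [R2 at ε]
3. p(f(p(0), p(f(b, f(s(b), 0)))))  →  p(f(b, f(s(b), 0)))   [R1 at 1]
4. p(f(b, f(s(b), 0)))  →  p(f(b, p(s(b))))   [R2 at 1.2]
5. p(f(b, p(s(b))))  →  p(s(b))   [R1 at 1]

p(s(b))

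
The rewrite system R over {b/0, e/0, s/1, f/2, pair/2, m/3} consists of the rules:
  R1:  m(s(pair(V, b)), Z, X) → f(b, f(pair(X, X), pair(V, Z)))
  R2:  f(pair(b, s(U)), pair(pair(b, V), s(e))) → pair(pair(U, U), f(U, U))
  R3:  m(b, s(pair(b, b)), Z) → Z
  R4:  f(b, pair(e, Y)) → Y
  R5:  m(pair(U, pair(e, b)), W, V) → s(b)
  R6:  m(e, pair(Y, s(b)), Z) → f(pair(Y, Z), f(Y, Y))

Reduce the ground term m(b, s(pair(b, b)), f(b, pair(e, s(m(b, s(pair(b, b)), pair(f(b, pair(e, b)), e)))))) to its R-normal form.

1. m(b, s(pair(b, b)), f(b, pair(e, s(m(b, s(pair(b, b)), pair(f(b, pair(e, b)), e))))))  →  f(b, pair(e, s(m(b, s(pair(b, b)), pair(f(b, pair(e, b)), e)))))   [R3 at ε]
2. f(b, pair(e, s(m(b, s(pair(b, b)), pair(f(b, pair(e, b)), e)))))  →  s(m(b, s(pair(b, b)), pair(f(b, pair(e, b)), e)))   [R4 at ε]
3. s(m(b, s(pair(b, b)), pair(f(b, pair(e, b)), e)))  →  s(pair(f(b, pair(e, b)), e))   [R3 at 1]
4. s(pair(f(b, pair(e, b)), e))  →  s(pair(b, e))   [R4 at 1.1]

s(pair(b, e))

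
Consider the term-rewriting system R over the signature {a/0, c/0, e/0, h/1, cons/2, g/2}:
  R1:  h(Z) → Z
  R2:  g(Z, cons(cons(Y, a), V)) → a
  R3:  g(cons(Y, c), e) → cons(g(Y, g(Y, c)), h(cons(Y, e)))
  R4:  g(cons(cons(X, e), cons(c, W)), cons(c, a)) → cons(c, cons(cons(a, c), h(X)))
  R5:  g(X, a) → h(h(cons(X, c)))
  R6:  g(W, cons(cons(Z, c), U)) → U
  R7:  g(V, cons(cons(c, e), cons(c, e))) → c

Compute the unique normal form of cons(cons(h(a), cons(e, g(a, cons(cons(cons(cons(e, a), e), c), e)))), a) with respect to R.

cons(cons(a, cons(e, e)), a)

1. cons(cons(h(a), cons(e, g(a, cons(cons(cons(cons(e, a), e), c), e)))), a)  →  cons(cons(a, cons(e, g(a, cons(cons(cons(cons(e, a), e), c), e)))), a)   [R1 at 1.1]
2. cons(cons(a, cons(e, g(a, cons(cons(cons(cons(e, a), e), c), e)))), a)  →  cons(cons(a, cons(e, e)), a)   [R6 at 1.2.2]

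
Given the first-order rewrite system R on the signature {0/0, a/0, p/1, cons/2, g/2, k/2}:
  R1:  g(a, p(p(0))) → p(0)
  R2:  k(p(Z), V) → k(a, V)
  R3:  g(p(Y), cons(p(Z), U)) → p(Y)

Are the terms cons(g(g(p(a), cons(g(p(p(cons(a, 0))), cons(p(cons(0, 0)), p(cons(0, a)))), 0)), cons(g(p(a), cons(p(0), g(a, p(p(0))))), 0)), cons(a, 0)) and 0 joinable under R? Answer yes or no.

no — NF(t₁) = cons(p(a), cons(a, 0)), NF(t₂) = 0

Reduce t₁ = cons(g(g(p(a), cons(g(p(p(cons(a, 0))), cons(p(cons(0, 0)), p(cons(0, a)))), 0)), cons(g(p(a), cons(p(0), g(a, p(p(0))))), 0)), cons(a, 0)):
1. cons(g(g(p(a), cons(g(p(p(cons(a, 0))), cons(p(cons(0, 0)), p(cons(0, a)))), 0)), cons(g(p(a), cons(p(0), g(a, p(p(0))))), 0)), cons(a, 0))  →  cons(g(g(p(a), cons(p(p(cons(a, 0))), 0)), cons(g(p(a), cons(p(0), g(a, p(p(0))))), 0)), cons(a, 0))   [R3 at 1.1.2.1]
2. cons(g(g(p(a), cons(p(p(cons(a, 0))), 0)), cons(g(p(a), cons(p(0), g(a, p(p(0))))), 0)), cons(a, 0))  →  cons(g(p(a), cons(g(p(a), cons(p(0), g(a, p(p(0))))), 0)), cons(a, 0))   [R3 at 1.1]
3. cons(g(p(a), cons(g(p(a), cons(p(0), g(a, p(p(0))))), 0)), cons(a, 0))  →  cons(g(p(a), cons(p(a), 0)), cons(a, 0))   [R3 at 1.2.1]
4. cons(g(p(a), cons(p(a), 0)), cons(a, 0))  →  cons(p(a), cons(a, 0))   [R3 at 1]

Reduce t₂ = 0:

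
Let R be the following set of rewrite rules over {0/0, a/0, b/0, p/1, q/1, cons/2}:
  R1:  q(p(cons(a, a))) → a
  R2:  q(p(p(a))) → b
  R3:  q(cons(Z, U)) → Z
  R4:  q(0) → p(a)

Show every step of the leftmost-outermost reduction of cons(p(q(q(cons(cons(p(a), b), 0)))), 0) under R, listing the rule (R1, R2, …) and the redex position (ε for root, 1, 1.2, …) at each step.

cons(p(p(a)), 0)

1. cons(p(q(q(cons(cons(p(a), b), 0)))), 0)  →  cons(p(q(cons(p(a), b))), 0)   [R3 at 1.1.1]
2. cons(p(q(cons(p(a), b))), 0)  →  cons(p(p(a)), 0)   [R3 at 1.1]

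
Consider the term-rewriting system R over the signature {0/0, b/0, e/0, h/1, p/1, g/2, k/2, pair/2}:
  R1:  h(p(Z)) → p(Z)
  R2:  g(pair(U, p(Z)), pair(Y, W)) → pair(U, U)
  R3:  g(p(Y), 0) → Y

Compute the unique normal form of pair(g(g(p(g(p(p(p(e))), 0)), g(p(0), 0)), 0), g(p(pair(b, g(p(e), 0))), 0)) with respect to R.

pair(p(e), pair(b, e))

1. pair(g(g(p(g(p(p(p(e))), 0)), g(p(0), 0)), 0), g(p(pair(b, g(p(e), 0))), 0))  →  pair(g(g(p(p(p(e))), g(p(0), 0)), 0), g(p(pair(b, g(p(e), 0))), 0))   [R3 at 1.1.1.1]
2. pair(g(g(p(p(p(e))), g(p(0), 0)), 0), g(p(pair(b, g(p(e), 0))), 0))  →  pair(g(g(p(p(p(e))), 0), 0), g(p(pair(b, g(p(e), 0))), 0))   [R3 at 1.1.2]
3. pair(g(g(p(p(p(e))), 0), 0), g(p(pair(b, g(p(e), 0))), 0))  →  pair(g(p(p(e)), 0), g(p(pair(b, g(p(e), 0))), 0))   [R3 at 1.1]
4. pair(g(p(p(e)), 0), g(p(pair(b, g(p(e), 0))), 0))  →  pair(p(e), g(p(pair(b, g(p(e), 0))), 0))   [R3 at 1]
5. pair(p(e), g(p(pair(b, g(p(e), 0))), 0))  →  pair(p(e), pair(b, g(p(e), 0)))   [R3 at 2]
6. pair(p(e), pair(b, g(p(e), 0)))  →  pair(p(e), pair(b, e))   [R3 at 2.2]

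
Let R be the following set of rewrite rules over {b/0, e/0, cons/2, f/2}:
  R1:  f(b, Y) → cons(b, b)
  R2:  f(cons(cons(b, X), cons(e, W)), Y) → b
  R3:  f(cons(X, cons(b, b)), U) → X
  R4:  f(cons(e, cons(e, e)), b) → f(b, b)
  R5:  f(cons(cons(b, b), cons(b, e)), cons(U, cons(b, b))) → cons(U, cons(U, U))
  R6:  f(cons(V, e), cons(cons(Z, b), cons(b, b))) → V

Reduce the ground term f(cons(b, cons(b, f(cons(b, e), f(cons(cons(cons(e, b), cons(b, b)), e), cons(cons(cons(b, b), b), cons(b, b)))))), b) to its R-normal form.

b

1. f(cons(b, cons(b, f(cons(b, e), f(cons(cons(cons(e, b), cons(b, b)), e), cons(cons(cons(b, b), b), cons(b, b)))))), b)  →  f(cons(b, cons(b, f(cons(b, e), cons(cons(e, b), cons(b, b))))), b)   [R6 at 1.2.2.2]
2. f(cons(b, cons(b, f(cons(b, e), cons(cons(e, b), cons(b, b))))), b)  →  f(cons(b, cons(b, b)), b)   [R6 at 1.2.2]
3. f(cons(b, cons(b, b)), b)  →  b   [R3 at ε]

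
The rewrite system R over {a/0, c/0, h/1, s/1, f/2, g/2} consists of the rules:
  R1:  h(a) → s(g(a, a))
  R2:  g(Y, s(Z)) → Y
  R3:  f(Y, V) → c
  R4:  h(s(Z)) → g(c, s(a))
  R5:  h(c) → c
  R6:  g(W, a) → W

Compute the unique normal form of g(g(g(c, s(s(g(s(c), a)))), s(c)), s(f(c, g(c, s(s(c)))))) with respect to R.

1. g(g(g(c, s(s(g(s(c), a)))), s(c)), s(f(c, g(c, s(s(c))))))  →  g(g(c, s(s(g(s(c), a)))), s(c))   [R2 at ε]
2. g(g(c, s(s(g(s(c), a)))), s(c))  →  g(c, s(s(g(s(c), a))))   [R2 at ε]
3. g(c, s(s(g(s(c), a))))  →  c   [R2 at ε]

c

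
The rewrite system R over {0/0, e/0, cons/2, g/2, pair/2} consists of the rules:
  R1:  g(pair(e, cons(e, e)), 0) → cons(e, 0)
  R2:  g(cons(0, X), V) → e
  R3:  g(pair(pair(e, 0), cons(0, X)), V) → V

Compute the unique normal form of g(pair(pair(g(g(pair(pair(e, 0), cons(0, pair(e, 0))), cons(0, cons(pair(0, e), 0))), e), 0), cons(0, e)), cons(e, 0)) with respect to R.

1. g(pair(pair(g(g(pair(pair(e, 0), cons(0, pair(e, 0))), cons(0, cons(pair(0, e), 0))), e), 0), cons(0, e)), cons(e, 0))  →  g(pair(pair(g(cons(0, cons(pair(0, e), 0)), e), 0), cons(0, e)), cons(e, 0))   [R3 at 1.1.1.1]
2. g(pair(pair(g(cons(0, cons(pair(0, e), 0)), e), 0), cons(0, e)), cons(e, 0))  →  g(pair(pair(e, 0), cons(0, e)), cons(e, 0))   [R2 at 1.1.1]
3. g(pair(pair(e, 0), cons(0, e)), cons(e, 0))  →  cons(e, 0)   [R3 at ε]

cons(e, 0)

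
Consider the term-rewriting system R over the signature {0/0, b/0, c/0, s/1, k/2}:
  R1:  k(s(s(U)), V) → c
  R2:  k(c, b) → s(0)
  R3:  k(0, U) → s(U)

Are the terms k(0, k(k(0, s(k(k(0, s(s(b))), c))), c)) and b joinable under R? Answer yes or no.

no — NF(t₁) = s(c), NF(t₂) = b

Reduce t₁ = k(0, k(k(0, s(k(k(0, s(s(b))), c))), c)):
1. k(0, k(k(0, s(k(k(0, s(s(b))), c))), c))  →  s(k(k(0, s(k(k(0, s(s(b))), c))), c))   [R3 at ε]
2. s(k(k(0, s(k(k(0, s(s(b))), c))), c))  →  s(k(s(s(k(k(0, s(s(b))), c))), c))   [R3 at 1.1]
3. s(k(s(s(k(k(0, s(s(b))), c))), c))  →  s(c)   [R1 at 1]

Reduce t₂ = b:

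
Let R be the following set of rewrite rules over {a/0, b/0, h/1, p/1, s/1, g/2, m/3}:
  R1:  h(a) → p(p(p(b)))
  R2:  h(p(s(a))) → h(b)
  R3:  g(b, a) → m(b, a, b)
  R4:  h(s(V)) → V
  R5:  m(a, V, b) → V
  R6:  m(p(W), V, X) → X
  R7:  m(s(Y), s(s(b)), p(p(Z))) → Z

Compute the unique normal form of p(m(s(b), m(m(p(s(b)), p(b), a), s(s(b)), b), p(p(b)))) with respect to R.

1. p(m(s(b), m(m(p(s(b)), p(b), a), s(s(b)), b), p(p(b))))  →  p(m(s(b), m(a, s(s(b)), b), p(p(b))))   [R6 at 1.2.1]
2. p(m(s(b), m(a, s(s(b)), b), p(p(b))))  →  p(m(s(b), s(s(b)), p(p(b))))   [R5 at 1.2]
3. p(m(s(b), s(s(b)), p(p(b))))  →  p(b)   [R7 at 1]

p(b)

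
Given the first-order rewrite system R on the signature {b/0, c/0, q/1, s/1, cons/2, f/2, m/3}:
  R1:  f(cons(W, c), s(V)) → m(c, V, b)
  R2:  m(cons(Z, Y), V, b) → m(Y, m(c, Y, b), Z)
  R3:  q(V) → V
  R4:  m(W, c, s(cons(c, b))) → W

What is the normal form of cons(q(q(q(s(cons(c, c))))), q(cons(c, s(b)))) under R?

cons(s(cons(c, c)), cons(c, s(b)))

1. cons(q(q(q(s(cons(c, c))))), q(cons(c, s(b))))  →  cons(q(q(s(cons(c, c)))), q(cons(c, s(b))))   [R3 at 1]
2. cons(q(q(s(cons(c, c)))), q(cons(c, s(b))))  →  cons(q(s(cons(c, c))), q(cons(c, s(b))))   [R3 at 1]
3. cons(q(s(cons(c, c))), q(cons(c, s(b))))  →  cons(s(cons(c, c)), q(cons(c, s(b))))   [R3 at 1]
4. cons(s(cons(c, c)), q(cons(c, s(b))))  →  cons(s(cons(c, c)), cons(c, s(b)))   [R3 at 2]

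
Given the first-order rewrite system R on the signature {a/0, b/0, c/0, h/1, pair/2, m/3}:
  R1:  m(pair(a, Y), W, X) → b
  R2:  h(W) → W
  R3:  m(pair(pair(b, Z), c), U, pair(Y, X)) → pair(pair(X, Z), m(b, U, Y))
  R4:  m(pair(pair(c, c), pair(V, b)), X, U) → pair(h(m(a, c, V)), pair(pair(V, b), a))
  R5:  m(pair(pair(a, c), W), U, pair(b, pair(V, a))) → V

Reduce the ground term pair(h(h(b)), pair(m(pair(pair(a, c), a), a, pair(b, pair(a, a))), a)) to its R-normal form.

1. pair(h(h(b)), pair(m(pair(pair(a, c), a), a, pair(b, pair(a, a))), a))  →  pair(h(b), pair(m(pair(pair(a, c), a), a, pair(b, pair(a, a))), a))   [R2 at 1]
2. pair(h(b), pair(m(pair(pair(a, c), a), a, pair(b, pair(a, a))), a))  →  pair(b, pair(m(pair(pair(a, c), a), a, pair(b, pair(a, a))), a))   [R2 at 1]
3. pair(b, pair(m(pair(pair(a, c), a), a, pair(b, pair(a, a))), a))  →  pair(b, pair(a, a))   [R5 at 2.1]

pair(b, pair(a, a))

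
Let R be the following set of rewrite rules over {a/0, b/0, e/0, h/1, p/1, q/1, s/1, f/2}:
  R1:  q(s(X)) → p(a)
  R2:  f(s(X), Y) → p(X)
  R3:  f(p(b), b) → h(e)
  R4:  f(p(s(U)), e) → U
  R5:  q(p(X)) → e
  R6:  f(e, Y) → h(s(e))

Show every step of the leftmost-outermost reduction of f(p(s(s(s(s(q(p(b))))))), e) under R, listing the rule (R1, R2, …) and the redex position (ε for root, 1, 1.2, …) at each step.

1. f(p(s(s(s(s(q(p(b))))))), e)  →  s(s(s(q(p(b)))))   [R4 at ε]
2. s(s(s(q(p(b)))))  →  s(s(s(e)))   [R5 at 1.1.1]

s(s(s(e)))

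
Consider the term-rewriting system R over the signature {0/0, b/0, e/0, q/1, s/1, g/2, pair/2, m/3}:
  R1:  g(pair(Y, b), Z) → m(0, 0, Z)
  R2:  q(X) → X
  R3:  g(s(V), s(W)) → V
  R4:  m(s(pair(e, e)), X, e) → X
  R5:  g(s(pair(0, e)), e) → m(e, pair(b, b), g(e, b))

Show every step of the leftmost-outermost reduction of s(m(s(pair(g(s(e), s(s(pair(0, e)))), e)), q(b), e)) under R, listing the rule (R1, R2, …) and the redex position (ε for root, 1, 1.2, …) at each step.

1. s(m(s(pair(g(s(e), s(s(pair(0, e)))), e)), q(b), e))  →  s(m(s(pair(e, e)), q(b), e))   [R3 at 1.1.1.1]
2. s(m(s(pair(e, e)), q(b), e))  →  s(q(b))   [R4 at 1]
3. s(q(b))  →  s(b)   [R2 at 1]

s(b)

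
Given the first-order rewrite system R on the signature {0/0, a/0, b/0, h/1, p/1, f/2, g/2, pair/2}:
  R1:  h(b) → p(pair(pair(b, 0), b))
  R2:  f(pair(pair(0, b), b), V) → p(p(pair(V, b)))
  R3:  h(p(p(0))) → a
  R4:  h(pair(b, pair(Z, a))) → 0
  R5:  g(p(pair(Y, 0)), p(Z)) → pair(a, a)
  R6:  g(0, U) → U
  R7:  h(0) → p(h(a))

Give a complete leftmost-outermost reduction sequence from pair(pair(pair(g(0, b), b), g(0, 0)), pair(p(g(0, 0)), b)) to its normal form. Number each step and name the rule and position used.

pair(pair(pair(b, b), 0), pair(p(0), b))

1. pair(pair(pair(g(0, b), b), g(0, 0)), pair(p(g(0, 0)), b))  →  pair(pair(pair(b, b), g(0, 0)), pair(p(g(0, 0)), b))   [R6 at 1.1.1]
2. pair(pair(pair(b, b), g(0, 0)), pair(p(g(0, 0)), b))  →  pair(pair(pair(b, b), 0), pair(p(g(0, 0)), b))   [R6 at 1.2]
3. pair(pair(pair(b, b), 0), pair(p(g(0, 0)), b))  →  pair(pair(pair(b, b), 0), pair(p(0), b))   [R6 at 2.1.1]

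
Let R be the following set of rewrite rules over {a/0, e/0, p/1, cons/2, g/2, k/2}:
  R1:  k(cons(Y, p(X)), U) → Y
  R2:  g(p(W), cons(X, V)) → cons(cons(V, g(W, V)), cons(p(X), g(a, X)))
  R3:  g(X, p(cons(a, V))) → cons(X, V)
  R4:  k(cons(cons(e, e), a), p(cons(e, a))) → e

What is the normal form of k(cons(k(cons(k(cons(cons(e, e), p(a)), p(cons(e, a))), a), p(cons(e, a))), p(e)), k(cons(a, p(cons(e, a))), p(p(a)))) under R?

e

1. k(cons(k(cons(k(cons(cons(e, e), p(a)), p(cons(e, a))), a), p(cons(e, a))), p(e)), k(cons(a, p(cons(e, a))), p(p(a))))  →  k(cons(k(cons(cons(e, e), p(a)), p(cons(e, a))), a), p(cons(e, a)))   [R1 at ε]
2. k(cons(k(cons(cons(e, e), p(a)), p(cons(e, a))), a), p(cons(e, a)))  →  k(cons(cons(e, e), a), p(cons(e, a)))   [R1 at 1.1]
3. k(cons(cons(e, e), a), p(cons(e, a)))  →  e   [R4 at ε]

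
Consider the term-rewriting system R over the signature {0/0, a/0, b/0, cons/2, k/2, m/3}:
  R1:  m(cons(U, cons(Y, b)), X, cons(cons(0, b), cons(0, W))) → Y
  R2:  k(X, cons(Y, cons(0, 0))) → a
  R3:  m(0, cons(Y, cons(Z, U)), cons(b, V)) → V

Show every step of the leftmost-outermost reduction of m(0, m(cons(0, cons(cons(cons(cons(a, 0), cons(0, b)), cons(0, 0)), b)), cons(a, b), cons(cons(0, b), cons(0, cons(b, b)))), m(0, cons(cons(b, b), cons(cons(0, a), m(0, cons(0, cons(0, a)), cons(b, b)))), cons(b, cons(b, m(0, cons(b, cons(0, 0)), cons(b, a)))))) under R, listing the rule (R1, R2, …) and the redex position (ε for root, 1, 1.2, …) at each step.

a

1. m(0, m(cons(0, cons(cons(cons(cons(a, 0), cons(0, b)), cons(0, 0)), b)), cons(a, b), cons(cons(0, b), cons(0, cons(b, b)))), m(0, cons(cons(b, b), cons(cons(0, a), m(0, cons(0, cons(0, a)), cons(b, b)))), cons(b, cons(b, m(0, cons(b, cons(0, 0)), cons(b, a))))))  →  m(0, cons(cons(cons(a, 0), cons(0, b)), cons(0, 0)), m(0, cons(cons(b, b), cons(cons(0, a), m(0, cons(0, cons(0, a)), cons(b, b)))), cons(b, cons(b, m(0, cons(b, cons(0, 0)), cons(b, a))))))   [R1 at 2]
2. m(0, cons(cons(cons(a, 0), cons(0, b)), cons(0, 0)), m(0, cons(cons(b, b), cons(cons(0, a), m(0, cons(0, cons(0, a)), cons(b, b)))), cons(b, cons(b, m(0, cons(b, cons(0, 0)), cons(b, a))))))  →  m(0, cons(cons(cons(a, 0), cons(0, b)), cons(0, 0)), cons(b, m(0, cons(b, cons(0, 0)), cons(b, a))))   [R3 at 3]
3. m(0, cons(cons(cons(a, 0), cons(0, b)), cons(0, 0)), cons(b, m(0, cons(b, cons(0, 0)), cons(b, a))))  →  m(0, cons(b, cons(0, 0)), cons(b, a))   [R3 at ε]
4. m(0, cons(b, cons(0, 0)), cons(b, a))  →  a   [R3 at ε]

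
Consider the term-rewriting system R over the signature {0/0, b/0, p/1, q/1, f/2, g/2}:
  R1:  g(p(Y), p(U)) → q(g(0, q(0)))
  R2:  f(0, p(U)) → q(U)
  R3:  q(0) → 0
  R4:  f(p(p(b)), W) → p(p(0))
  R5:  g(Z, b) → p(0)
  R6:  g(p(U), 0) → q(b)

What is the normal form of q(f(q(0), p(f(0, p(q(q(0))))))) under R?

0

1. q(f(q(0), p(f(0, p(q(q(0)))))))  →  q(f(0, p(f(0, p(q(q(0)))))))   [R3 at 1.1]
2. q(f(0, p(f(0, p(q(q(0)))))))  →  q(q(f(0, p(q(q(0))))))   [R2 at 1]
3. q(q(f(0, p(q(q(0))))))  →  q(q(q(q(q(0)))))   [R2 at 1.1]
4. q(q(q(q(q(0)))))  →  q(q(q(q(0))))   [R3 at 1.1.1.1]
5. q(q(q(q(0))))  →  q(q(q(0)))   [R3 at 1.1.1]
6. q(q(q(0)))  →  q(q(0))   [R3 at 1.1]
7. q(q(0))  →  q(0)   [R3 at 1]
8. q(0)  →  0   [R3 at ε]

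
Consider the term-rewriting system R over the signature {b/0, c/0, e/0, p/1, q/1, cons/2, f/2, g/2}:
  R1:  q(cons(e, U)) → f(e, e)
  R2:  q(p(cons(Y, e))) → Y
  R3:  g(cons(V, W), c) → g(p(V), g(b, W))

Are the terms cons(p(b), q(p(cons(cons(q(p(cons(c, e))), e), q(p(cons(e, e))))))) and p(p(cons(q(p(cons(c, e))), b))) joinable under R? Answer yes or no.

Reduce t₁ = cons(p(b), q(p(cons(cons(q(p(cons(c, e))), e), q(p(cons(e, e))))))):
1. cons(p(b), q(p(cons(cons(q(p(cons(c, e))), e), q(p(cons(e, e)))))))  →  cons(p(b), q(p(cons(cons(c, e), q(p(cons(e, e)))))))   [R2 at 2.1.1.1.1]
2. cons(p(b), q(p(cons(cons(c, e), q(p(cons(e, e)))))))  →  cons(p(b), q(p(cons(cons(c, e), e))))   [R2 at 2.1.1.2]
3. cons(p(b), q(p(cons(cons(c, e), e))))  →  cons(p(b), cons(c, e))   [R2 at 2]

Reduce t₂ = p(p(cons(q(p(cons(c, e))), b))):
1. p(p(cons(q(p(cons(c, e))), b)))  →  p(p(cons(c, b)))   [R2 at 1.1.1]

no — NF(t₁) = cons(p(b), cons(c, e)), NF(t₂) = p(p(cons(c, b)))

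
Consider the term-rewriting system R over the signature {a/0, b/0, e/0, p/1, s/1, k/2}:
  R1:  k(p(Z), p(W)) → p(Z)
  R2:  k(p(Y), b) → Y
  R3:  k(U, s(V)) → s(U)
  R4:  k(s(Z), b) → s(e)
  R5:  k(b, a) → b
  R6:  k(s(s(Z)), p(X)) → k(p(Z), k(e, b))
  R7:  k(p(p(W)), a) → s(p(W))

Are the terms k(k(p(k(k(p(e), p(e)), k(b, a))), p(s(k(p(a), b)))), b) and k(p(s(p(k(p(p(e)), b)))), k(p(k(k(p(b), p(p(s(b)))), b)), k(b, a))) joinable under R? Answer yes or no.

no — NF(t₁) = e, NF(t₂) = s(p(p(e)))

Reduce t₁ = k(k(p(k(k(p(e), p(e)), k(b, a))), p(s(k(p(a), b)))), b):
1. k(k(p(k(k(p(e), p(e)), k(b, a))), p(s(k(p(a), b)))), b)  →  k(p(k(k(p(e), p(e)), k(b, a))), b)   [R1 at 1]
2. k(p(k(k(p(e), p(e)), k(b, a))), b)  →  k(k(p(e), p(e)), k(b, a))   [R2 at ε]
3. k(k(p(e), p(e)), k(b, a))  →  k(p(e), k(b, a))   [R1 at 1]
4. k(p(e), k(b, a))  →  k(p(e), b)   [R5 at 2]
5. k(p(e), b)  →  e   [R2 at ε]

Reduce t₂ = k(p(s(p(k(p(p(e)), b)))), k(p(k(k(p(b), p(p(s(b)))), b)), k(b, a))):
1. k(p(s(p(k(p(p(e)), b)))), k(p(k(k(p(b), p(p(s(b)))), b)), k(b, a)))  →  k(p(s(p(p(e)))), k(p(k(k(p(b), p(p(s(b)))), b)), k(b, a)))   [R2 at 1.1.1.1]
2. k(p(s(p(p(e)))), k(p(k(k(p(b), p(p(s(b)))), b)), k(b, a)))  →  k(p(s(p(p(e)))), k(p(k(p(b), b)), k(b, a)))   [R1 at 2.1.1.1]
3. k(p(s(p(p(e)))), k(p(k(p(b), b)), k(b, a)))  →  k(p(s(p(p(e)))), k(p(b), k(b, a)))   [R2 at 2.1.1]
4. k(p(s(p(p(e)))), k(p(b), k(b, a)))  →  k(p(s(p(p(e)))), k(p(b), b))   [R5 at 2.2]
5. k(p(s(p(p(e)))), k(p(b), b))  →  k(p(s(p(p(e)))), b)   [R2 at 2]
6. k(p(s(p(p(e)))), b)  →  s(p(p(e)))   [R2 at ε]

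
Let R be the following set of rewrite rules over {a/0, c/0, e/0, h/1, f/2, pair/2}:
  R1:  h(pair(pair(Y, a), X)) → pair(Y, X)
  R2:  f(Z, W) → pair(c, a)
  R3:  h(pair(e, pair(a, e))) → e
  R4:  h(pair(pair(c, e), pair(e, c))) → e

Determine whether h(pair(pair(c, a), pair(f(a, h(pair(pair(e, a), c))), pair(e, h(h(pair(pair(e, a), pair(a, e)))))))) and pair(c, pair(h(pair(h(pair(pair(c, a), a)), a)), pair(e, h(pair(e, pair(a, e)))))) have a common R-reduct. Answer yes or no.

Reduce t₁ = h(pair(pair(c, a), pair(f(a, h(pair(pair(e, a), c))), pair(e, h(h(pair(pair(e, a), pair(a, e)))))))):
1. h(pair(pair(c, a), pair(f(a, h(pair(pair(e, a), c))), pair(e, h(h(pair(pair(e, a), pair(a, e))))))))  →  pair(c, pair(f(a, h(pair(pair(e, a), c))), pair(e, h(h(pair(pair(e, a), pair(a, e)))))))   [R1 at ε]
2. pair(c, pair(f(a, h(pair(pair(e, a), c))), pair(e, h(h(pair(pair(e, a), pair(a, e)))))))  →  pair(c, pair(pair(c, a), pair(e, h(h(pair(pair(e, a), pair(a, e)))))))   [R2 at 2.1]
3. pair(c, pair(pair(c, a), pair(e, h(h(pair(pair(e, a), pair(a, e)))))))  →  pair(c, pair(pair(c, a), pair(e, h(pair(e, pair(a, e))))))   [R1 at 2.2.2.1]
4. pair(c, pair(pair(c, a), pair(e, h(pair(e, pair(a, e))))))  →  pair(c, pair(pair(c, a), pair(e, e)))   [R3 at 2.2.2]

Reduce t₂ = pair(c, pair(h(pair(h(pair(pair(c, a), a)), a)), pair(e, h(pair(e, pair(a, e)))))):
1. pair(c, pair(h(pair(h(pair(pair(c, a), a)), a)), pair(e, h(pair(e, pair(a, e))))))  →  pair(c, pair(h(pair(pair(c, a), a)), pair(e, h(pair(e, pair(a, e))))))   [R1 at 2.1.1.1]
2. pair(c, pair(h(pair(pair(c, a), a)), pair(e, h(pair(e, pair(a, e))))))  →  pair(c, pair(pair(c, a), pair(e, h(pair(e, pair(a, e))))))   [R1 at 2.1]
3. pair(c, pair(pair(c, a), pair(e, h(pair(e, pair(a, e))))))  →  pair(c, pair(pair(c, a), pair(e, e)))   [R3 at 2.2.2]

yes — NF(t₁) = pair(c, pair(pair(c, a), pair(e, e))), NF(t₂) = pair(c, pair(pair(c, a), pair(e, e)))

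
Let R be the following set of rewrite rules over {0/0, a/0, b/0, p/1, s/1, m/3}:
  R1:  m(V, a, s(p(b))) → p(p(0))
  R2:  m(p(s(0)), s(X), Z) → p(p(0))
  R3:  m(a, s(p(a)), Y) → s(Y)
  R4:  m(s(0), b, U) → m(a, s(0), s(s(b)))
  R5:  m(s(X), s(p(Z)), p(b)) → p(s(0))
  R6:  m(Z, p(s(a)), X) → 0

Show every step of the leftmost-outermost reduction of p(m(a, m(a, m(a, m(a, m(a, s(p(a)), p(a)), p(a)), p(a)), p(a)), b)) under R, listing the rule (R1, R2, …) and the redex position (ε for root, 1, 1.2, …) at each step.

p(s(b))

1. p(m(a, m(a, m(a, m(a, m(a, s(p(a)), p(a)), p(a)), p(a)), p(a)), b))  →  p(m(a, m(a, m(a, m(a, s(p(a)), p(a)), p(a)), p(a)), b))   [R3 at 1.2.2.2.2]
2. p(m(a, m(a, m(a, m(a, s(p(a)), p(a)), p(a)), p(a)), b))  →  p(m(a, m(a, m(a, s(p(a)), p(a)), p(a)), b))   [R3 at 1.2.2.2]
3. p(m(a, m(a, m(a, s(p(a)), p(a)), p(a)), b))  →  p(m(a, m(a, s(p(a)), p(a)), b))   [R3 at 1.2.2]
4. p(m(a, m(a, s(p(a)), p(a)), b))  →  p(m(a, s(p(a)), b))   [R3 at 1.2]
5. p(m(a, s(p(a)), b))  →  p(s(b))   [R3 at 1]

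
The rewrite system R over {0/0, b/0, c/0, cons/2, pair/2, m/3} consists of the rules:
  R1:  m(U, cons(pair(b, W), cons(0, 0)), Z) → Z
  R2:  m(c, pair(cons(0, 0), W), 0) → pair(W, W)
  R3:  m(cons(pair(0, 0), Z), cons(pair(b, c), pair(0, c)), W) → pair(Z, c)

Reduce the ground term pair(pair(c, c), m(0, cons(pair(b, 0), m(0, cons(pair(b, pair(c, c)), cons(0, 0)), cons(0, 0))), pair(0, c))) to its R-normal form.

1. pair(pair(c, c), m(0, cons(pair(b, 0), m(0, cons(pair(b, pair(c, c)), cons(0, 0)), cons(0, 0))), pair(0, c)))  →  pair(pair(c, c), m(0, cons(pair(b, 0), cons(0, 0)), pair(0, c)))   [R1 at 2.2.2]
2. pair(pair(c, c), m(0, cons(pair(b, 0), cons(0, 0)), pair(0, c)))  →  pair(pair(c, c), pair(0, c))   [R1 at 2]

pair(pair(c, c), pair(0, c))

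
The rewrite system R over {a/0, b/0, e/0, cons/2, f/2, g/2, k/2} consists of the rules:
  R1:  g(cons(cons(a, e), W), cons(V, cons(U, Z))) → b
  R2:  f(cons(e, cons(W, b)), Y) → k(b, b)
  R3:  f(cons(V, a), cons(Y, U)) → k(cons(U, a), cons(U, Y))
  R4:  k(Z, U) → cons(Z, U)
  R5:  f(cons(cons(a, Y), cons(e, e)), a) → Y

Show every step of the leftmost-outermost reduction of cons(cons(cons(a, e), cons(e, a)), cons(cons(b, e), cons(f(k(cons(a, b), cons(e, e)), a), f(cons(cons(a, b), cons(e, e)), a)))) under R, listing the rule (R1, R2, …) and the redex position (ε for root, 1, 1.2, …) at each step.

cons(cons(cons(a, e), cons(e, a)), cons(cons(b, e), cons(b, b)))

1. cons(cons(cons(a, e), cons(e, a)), cons(cons(b, e), cons(f(k(cons(a, b), cons(e, e)), a), f(cons(cons(a, b), cons(e, e)), a))))  →  cons(cons(cons(a, e), cons(e, a)), cons(cons(b, e), cons(f(cons(cons(a, b), cons(e, e)), a), f(cons(cons(a, b), cons(e, e)), a))))   [R4 at 2.2.1.1]
2. cons(cons(cons(a, e), cons(e, a)), cons(cons(b, e), cons(f(cons(cons(a, b), cons(e, e)), a), f(cons(cons(a, b), cons(e, e)), a))))  →  cons(cons(cons(a, e), cons(e, a)), cons(cons(b, e), cons(b, f(cons(cons(a, b), cons(e, e)), a))))   [R5 at 2.2.1]
3. cons(cons(cons(a, e), cons(e, a)), cons(cons(b, e), cons(b, f(cons(cons(a, b), cons(e, e)), a))))  →  cons(cons(cons(a, e), cons(e, a)), cons(cons(b, e), cons(b, b)))   [R5 at 2.2.2]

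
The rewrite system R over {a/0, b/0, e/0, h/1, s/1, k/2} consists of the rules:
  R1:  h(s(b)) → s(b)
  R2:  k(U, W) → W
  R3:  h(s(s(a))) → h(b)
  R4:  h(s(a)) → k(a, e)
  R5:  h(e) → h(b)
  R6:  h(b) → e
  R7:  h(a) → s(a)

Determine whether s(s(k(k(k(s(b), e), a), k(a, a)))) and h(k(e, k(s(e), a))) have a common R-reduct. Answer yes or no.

Reduce t₁ = s(s(k(k(k(s(b), e), a), k(a, a)))):
1. s(s(k(k(k(s(b), e), a), k(a, a))))  →  s(s(k(a, a)))   [R2 at 1.1]
2. s(s(k(a, a)))  →  s(s(a))   [R2 at 1.1]

Reduce t₂ = h(k(e, k(s(e), a))):
1. h(k(e, k(s(e), a)))  →  h(k(s(e), a))   [R2 at 1]
2. h(k(s(e), a))  →  h(a)   [R2 at 1]
3. h(a)  →  s(a)   [R7 at ε]

no — NF(t₁) = s(s(a)), NF(t₂) = s(a)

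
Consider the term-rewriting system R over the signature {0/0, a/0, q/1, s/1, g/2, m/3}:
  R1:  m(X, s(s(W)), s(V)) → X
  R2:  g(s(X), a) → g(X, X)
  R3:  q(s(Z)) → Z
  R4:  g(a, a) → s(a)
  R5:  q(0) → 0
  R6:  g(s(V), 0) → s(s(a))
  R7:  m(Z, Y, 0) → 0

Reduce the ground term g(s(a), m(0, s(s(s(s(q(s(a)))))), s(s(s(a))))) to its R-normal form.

1. g(s(a), m(0, s(s(s(s(q(s(a)))))), s(s(s(a)))))  →  g(s(a), 0)   [R1 at 2]
2. g(s(a), 0)  →  s(s(a))   [R6 at ε]

s(s(a))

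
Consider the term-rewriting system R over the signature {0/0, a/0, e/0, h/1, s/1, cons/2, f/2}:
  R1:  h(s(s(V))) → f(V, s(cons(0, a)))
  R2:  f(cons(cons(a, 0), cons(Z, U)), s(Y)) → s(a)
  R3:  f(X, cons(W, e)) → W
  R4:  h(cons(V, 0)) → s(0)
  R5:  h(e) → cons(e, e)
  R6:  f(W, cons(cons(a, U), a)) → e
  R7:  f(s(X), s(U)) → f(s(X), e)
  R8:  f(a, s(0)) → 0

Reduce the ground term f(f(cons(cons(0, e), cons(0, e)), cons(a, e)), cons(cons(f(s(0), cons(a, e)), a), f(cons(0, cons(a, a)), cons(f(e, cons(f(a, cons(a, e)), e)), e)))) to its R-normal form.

e

1. f(f(cons(cons(0, e), cons(0, e)), cons(a, e)), cons(cons(f(s(0), cons(a, e)), a), f(cons(0, cons(a, a)), cons(f(e, cons(f(a, cons(a, e)), e)), e))))  →  f(a, cons(cons(f(s(0), cons(a, e)), a), f(cons(0, cons(a, a)), cons(f(e, cons(f(a, cons(a, e)), e)), e))))   [R3 at 1]
2. f(a, cons(cons(f(s(0), cons(a, e)), a), f(cons(0, cons(a, a)), cons(f(e, cons(f(a, cons(a, e)), e)), e))))  →  f(a, cons(cons(a, a), f(cons(0, cons(a, a)), cons(f(e, cons(f(a, cons(a, e)), e)), e))))   [R3 at 2.1.1]
3. f(a, cons(cons(a, a), f(cons(0, cons(a, a)), cons(f(e, cons(f(a, cons(a, e)), e)), e))))  →  f(a, cons(cons(a, a), f(e, cons(f(a, cons(a, e)), e))))   [R3 at 2.2]
4. f(a, cons(cons(a, a), f(e, cons(f(a, cons(a, e)), e))))  →  f(a, cons(cons(a, a), f(a, cons(a, e))))   [R3 at 2.2]
5. f(a, cons(cons(a, a), f(a, cons(a, e))))  →  f(a, cons(cons(a, a), a))   [R3 at 2.2]
6. f(a, cons(cons(a, a), a))  →  e   [R6 at ε]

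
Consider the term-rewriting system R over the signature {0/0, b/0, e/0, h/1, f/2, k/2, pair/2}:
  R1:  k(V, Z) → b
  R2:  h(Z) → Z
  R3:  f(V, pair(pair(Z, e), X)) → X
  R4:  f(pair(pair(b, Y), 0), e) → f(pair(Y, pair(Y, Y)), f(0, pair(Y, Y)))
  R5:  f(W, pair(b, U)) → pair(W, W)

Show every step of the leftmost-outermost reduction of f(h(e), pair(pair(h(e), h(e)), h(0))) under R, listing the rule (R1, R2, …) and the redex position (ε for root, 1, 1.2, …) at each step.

1. f(h(e), pair(pair(h(e), h(e)), h(0)))  →  f(e, pair(pair(h(e), h(e)), h(0)))   [R2 at 1]
2. f(e, pair(pair(h(e), h(e)), h(0)))  →  f(e, pair(pair(e, h(e)), h(0)))   [R2 at 2.1.1]
3. f(e, pair(pair(e, h(e)), h(0)))  →  f(e, pair(pair(e, e), h(0)))   [R2 at 2.1.2]
4. f(e, pair(pair(e, e), h(0)))  →  h(0)   [R3 at ε]
5. h(0)  →  0   [R2 at ε]

0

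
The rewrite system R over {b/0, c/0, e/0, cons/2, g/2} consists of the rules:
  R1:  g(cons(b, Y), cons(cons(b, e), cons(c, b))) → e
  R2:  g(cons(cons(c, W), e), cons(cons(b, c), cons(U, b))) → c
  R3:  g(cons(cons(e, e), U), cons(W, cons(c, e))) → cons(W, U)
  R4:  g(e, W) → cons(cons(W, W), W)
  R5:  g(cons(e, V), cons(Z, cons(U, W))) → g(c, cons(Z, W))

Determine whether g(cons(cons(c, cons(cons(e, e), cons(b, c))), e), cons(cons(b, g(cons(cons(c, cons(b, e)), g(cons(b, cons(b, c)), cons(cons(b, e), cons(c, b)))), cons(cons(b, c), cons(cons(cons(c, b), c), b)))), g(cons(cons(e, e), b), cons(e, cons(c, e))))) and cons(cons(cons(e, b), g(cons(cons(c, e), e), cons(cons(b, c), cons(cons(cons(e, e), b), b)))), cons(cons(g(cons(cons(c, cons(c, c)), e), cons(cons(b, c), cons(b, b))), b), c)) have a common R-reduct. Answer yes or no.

Reduce t₁ = g(cons(cons(c, cons(cons(e, e), cons(b, c))), e), cons(cons(b, g(cons(cons(c, cons(b, e)), g(cons(b, cons(b, c)), cons(cons(b, e), cons(c, b)))), cons(cons(b, c), cons(cons(cons(c, b), c), b)))), g(cons(cons(e, e), b), cons(e, cons(c, e))))):
1. g(cons(cons(c, cons(cons(e, e), cons(b, c))), e), cons(cons(b, g(cons(cons(c, cons(b, e)), g(cons(b, cons(b, c)), cons(cons(b, e), cons(c, b)))), cons(cons(b, c), cons(cons(cons(c, b), c), b)))), g(cons(cons(e, e), b), cons(e, cons(c, e)))))  →  g(cons(cons(c, cons(cons(e, e), cons(b, c))), e), cons(cons(b, g(cons(cons(c, cons(b, e)), e), cons(cons(b, c), cons(cons(cons(c, b), c), b)))), g(cons(cons(e, e), b), cons(e, cons(c, e)))))   [R1 at 2.1.2.1.2]
2. g(cons(cons(c, cons(cons(e, e), cons(b, c))), e), cons(cons(b, g(cons(cons(c, cons(b, e)), e), cons(cons(b, c), cons(cons(cons(c, b), c), b)))), g(cons(cons(e, e), b), cons(e, cons(c, e)))))  →  g(cons(cons(c, cons(cons(e, e), cons(b, c))), e), cons(cons(b, c), g(cons(cons(e, e), b), cons(e, cons(c, e)))))   [R2 at 2.1.2]
3. g(cons(cons(c, cons(cons(e, e), cons(b, c))), e), cons(cons(b, c), g(cons(cons(e, e), b), cons(e, cons(c, e)))))  →  g(cons(cons(c, cons(cons(e, e), cons(b, c))), e), cons(cons(b, c), cons(e, b)))   [R3 at 2.2]
4. g(cons(cons(c, cons(cons(e, e), cons(b, c))), e), cons(cons(b, c), cons(e, b)))  →  c   [R2 at ε]

Reduce t₂ = cons(cons(cons(e, b), g(cons(cons(c, e), e), cons(cons(b, c), cons(cons(cons(e, e), b), b)))), cons(cons(g(cons(cons(c, cons(c, c)), e), cons(cons(b, c), cons(b, b))), b), c)):
1. cons(cons(cons(e, b), g(cons(cons(c, e), e), cons(cons(b, c), cons(cons(cons(e, e), b), b)))), cons(cons(g(cons(cons(c, cons(c, c)), e), cons(cons(b, c), cons(b, b))), b), c))  →  cons(cons(cons(e, b), c), cons(cons(g(cons(cons(c, cons(c, c)), e), cons(cons(b, c), cons(b, b))), b), c))   [R2 at 1.2]
2. cons(cons(cons(e, b), c), cons(cons(g(cons(cons(c, cons(c, c)), e), cons(cons(b, c), cons(b, b))), b), c))  →  cons(cons(cons(e, b), c), cons(cons(c, b), c))   [R2 at 2.1.1]

no — NF(t₁) = c, NF(t₂) = cons(cons(cons(e, b), c), cons(cons(c, b), c))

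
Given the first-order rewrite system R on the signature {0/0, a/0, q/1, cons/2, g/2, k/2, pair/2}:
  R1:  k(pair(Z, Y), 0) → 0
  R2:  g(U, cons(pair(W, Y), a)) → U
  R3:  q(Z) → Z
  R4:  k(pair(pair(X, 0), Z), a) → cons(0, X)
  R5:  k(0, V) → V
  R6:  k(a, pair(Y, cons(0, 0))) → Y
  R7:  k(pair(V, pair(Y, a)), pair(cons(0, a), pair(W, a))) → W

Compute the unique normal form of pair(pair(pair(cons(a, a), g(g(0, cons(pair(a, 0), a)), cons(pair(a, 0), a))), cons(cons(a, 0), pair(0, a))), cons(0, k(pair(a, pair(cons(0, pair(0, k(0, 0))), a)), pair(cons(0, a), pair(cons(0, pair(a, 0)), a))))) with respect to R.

pair(pair(pair(cons(a, a), 0), cons(cons(a, 0), pair(0, a))), cons(0, cons(0, pair(a, 0))))

1. pair(pair(pair(cons(a, a), g(g(0, cons(pair(a, 0), a)), cons(pair(a, 0), a))), cons(cons(a, 0), pair(0, a))), cons(0, k(pair(a, pair(cons(0, pair(0, k(0, 0))), a)), pair(cons(0, a), pair(cons(0, pair(a, 0)), a)))))  →  pair(pair(pair(cons(a, a), g(0, cons(pair(a, 0), a))), cons(cons(a, 0), pair(0, a))), cons(0, k(pair(a, pair(cons(0, pair(0, k(0, 0))), a)), pair(cons(0, a), pair(cons(0, pair(a, 0)), a)))))   [R2 at 1.1.2]
2. pair(pair(pair(cons(a, a), g(0, cons(pair(a, 0), a))), cons(cons(a, 0), pair(0, a))), cons(0, k(pair(a, pair(cons(0, pair(0, k(0, 0))), a)), pair(cons(0, a), pair(cons(0, pair(a, 0)), a)))))  →  pair(pair(pair(cons(a, a), 0), cons(cons(a, 0), pair(0, a))), cons(0, k(pair(a, pair(cons(0, pair(0, k(0, 0))), a)), pair(cons(0, a), pair(cons(0, pair(a, 0)), a)))))   [R2 at 1.1.2]
3. pair(pair(pair(cons(a, a), 0), cons(cons(a, 0), pair(0, a))), cons(0, k(pair(a, pair(cons(0, pair(0, k(0, 0))), a)), pair(cons(0, a), pair(cons(0, pair(a, 0)), a)))))  →  pair(pair(pair(cons(a, a), 0), cons(cons(a, 0), pair(0, a))), cons(0, cons(0, pair(a, 0))))   [R7 at 2.2]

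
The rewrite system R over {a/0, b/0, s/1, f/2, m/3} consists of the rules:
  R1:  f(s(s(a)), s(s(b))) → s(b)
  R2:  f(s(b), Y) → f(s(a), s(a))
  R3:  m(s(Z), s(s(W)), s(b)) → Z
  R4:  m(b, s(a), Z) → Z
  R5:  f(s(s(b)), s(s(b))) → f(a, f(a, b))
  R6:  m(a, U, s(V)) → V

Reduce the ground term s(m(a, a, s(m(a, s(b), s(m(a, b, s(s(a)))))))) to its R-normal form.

1. s(m(a, a, s(m(a, s(b), s(m(a, b, s(s(a))))))))  →  s(m(a, s(b), s(m(a, b, s(s(a))))))   [R6 at 1]
2. s(m(a, s(b), s(m(a, b, s(s(a))))))  →  s(m(a, b, s(s(a))))   [R6 at 1]
3. s(m(a, b, s(s(a))))  →  s(s(a))   [R6 at 1]

s(s(a))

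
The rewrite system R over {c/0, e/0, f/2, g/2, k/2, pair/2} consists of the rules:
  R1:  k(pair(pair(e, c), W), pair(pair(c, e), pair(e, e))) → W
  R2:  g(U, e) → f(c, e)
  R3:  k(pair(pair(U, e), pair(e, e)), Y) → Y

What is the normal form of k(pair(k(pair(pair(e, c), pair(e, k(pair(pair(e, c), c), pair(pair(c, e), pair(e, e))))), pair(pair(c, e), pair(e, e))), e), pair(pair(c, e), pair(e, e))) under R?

e

1. k(pair(k(pair(pair(e, c), pair(e, k(pair(pair(e, c), c), pair(pair(c, e), pair(e, e))))), pair(pair(c, e), pair(e, e))), e), pair(pair(c, e), pair(e, e)))  →  k(pair(pair(e, k(pair(pair(e, c), c), pair(pair(c, e), pair(e, e)))), e), pair(pair(c, e), pair(e, e)))   [R1 at 1.1]
2. k(pair(pair(e, k(pair(pair(e, c), c), pair(pair(c, e), pair(e, e)))), e), pair(pair(c, e), pair(e, e)))  →  k(pair(pair(e, c), e), pair(pair(c, e), pair(e, e)))   [R1 at 1.1.2]
3. k(pair(pair(e, c), e), pair(pair(c, e), pair(e, e)))  →  e   [R1 at ε]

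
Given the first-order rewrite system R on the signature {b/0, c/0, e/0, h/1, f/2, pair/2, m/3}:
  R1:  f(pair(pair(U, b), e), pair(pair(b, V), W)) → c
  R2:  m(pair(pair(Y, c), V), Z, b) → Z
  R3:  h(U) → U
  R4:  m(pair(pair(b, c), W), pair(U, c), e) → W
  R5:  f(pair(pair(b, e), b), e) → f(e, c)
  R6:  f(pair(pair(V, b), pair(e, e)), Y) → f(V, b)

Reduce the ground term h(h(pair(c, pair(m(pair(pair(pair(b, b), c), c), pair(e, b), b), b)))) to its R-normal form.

1. h(h(pair(c, pair(m(pair(pair(pair(b, b), c), c), pair(e, b), b), b))))  →  h(pair(c, pair(m(pair(pair(pair(b, b), c), c), pair(e, b), b), b)))   [R3 at ε]
2. h(pair(c, pair(m(pair(pair(pair(b, b), c), c), pair(e, b), b), b)))  →  pair(c, pair(m(pair(pair(pair(b, b), c), c), pair(e, b), b), b))   [R3 at ε]
3. pair(c, pair(m(pair(pair(pair(b, b), c), c), pair(e, b), b), b))  →  pair(c, pair(pair(e, b), b))   [R2 at 2.1]

pair(c, pair(pair(e, b), b))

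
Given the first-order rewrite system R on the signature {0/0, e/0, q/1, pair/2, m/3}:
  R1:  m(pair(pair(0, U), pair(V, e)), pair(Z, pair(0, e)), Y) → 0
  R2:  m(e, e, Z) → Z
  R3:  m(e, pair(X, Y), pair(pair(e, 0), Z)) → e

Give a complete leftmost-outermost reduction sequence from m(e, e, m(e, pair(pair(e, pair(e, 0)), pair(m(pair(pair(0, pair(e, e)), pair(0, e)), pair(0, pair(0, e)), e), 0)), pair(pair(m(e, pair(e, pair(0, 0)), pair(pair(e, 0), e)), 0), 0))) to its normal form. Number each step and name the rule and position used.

e

1. m(e, e, m(e, pair(pair(e, pair(e, 0)), pair(m(pair(pair(0, pair(e, e)), pair(0, e)), pair(0, pair(0, e)), e), 0)), pair(pair(m(e, pair(e, pair(0, 0)), pair(pair(e, 0), e)), 0), 0)))  →  m(e, pair(pair(e, pair(e, 0)), pair(m(pair(pair(0, pair(e, e)), pair(0, e)), pair(0, pair(0, e)), e), 0)), pair(pair(m(e, pair(e, pair(0, 0)), pair(pair(e, 0), e)), 0), 0))   [R2 at ε]
2. m(e, pair(pair(e, pair(e, 0)), pair(m(pair(pair(0, pair(e, e)), pair(0, e)), pair(0, pair(0, e)), e), 0)), pair(pair(m(e, pair(e, pair(0, 0)), pair(pair(e, 0), e)), 0), 0))  →  m(e, pair(pair(e, pair(e, 0)), pair(0, 0)), pair(pair(m(e, pair(e, pair(0, 0)), pair(pair(e, 0), e)), 0), 0))   [R1 at 2.2.1]
3. m(e, pair(pair(e, pair(e, 0)), pair(0, 0)), pair(pair(m(e, pair(e, pair(0, 0)), pair(pair(e, 0), e)), 0), 0))  →  m(e, pair(pair(e, pair(e, 0)), pair(0, 0)), pair(pair(e, 0), 0))   [R3 at 3.1.1]
4. m(e, pair(pair(e, pair(e, 0)), pair(0, 0)), pair(pair(e, 0), 0))  →  e   [R3 at ε]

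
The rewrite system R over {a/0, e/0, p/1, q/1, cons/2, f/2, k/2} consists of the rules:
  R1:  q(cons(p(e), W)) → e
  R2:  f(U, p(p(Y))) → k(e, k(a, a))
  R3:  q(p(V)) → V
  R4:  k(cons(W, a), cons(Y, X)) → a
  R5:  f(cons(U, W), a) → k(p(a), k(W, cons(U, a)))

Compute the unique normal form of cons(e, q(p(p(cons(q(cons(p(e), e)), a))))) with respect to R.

cons(e, p(cons(e, a)))

1. cons(e, q(p(p(cons(q(cons(p(e), e)), a)))))  →  cons(e, p(cons(q(cons(p(e), e)), a)))   [R3 at 2]
2. cons(e, p(cons(q(cons(p(e), e)), a)))  →  cons(e, p(cons(e, a)))   [R1 at 2.1.1]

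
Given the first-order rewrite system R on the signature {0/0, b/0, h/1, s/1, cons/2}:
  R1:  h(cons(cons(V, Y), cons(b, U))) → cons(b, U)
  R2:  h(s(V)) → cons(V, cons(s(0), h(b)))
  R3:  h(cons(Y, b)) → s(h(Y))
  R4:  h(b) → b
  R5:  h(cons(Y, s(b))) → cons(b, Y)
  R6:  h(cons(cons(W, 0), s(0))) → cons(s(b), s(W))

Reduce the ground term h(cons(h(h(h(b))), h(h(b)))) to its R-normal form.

1. h(cons(h(h(h(b))), h(h(b))))  →  h(cons(h(h(b)), h(h(b))))   [R4 at 1.1.1.1]
2. h(cons(h(h(b)), h(h(b))))  →  h(cons(h(b), h(h(b))))   [R4 at 1.1.1]
3. h(cons(h(b), h(h(b))))  →  h(cons(b, h(h(b))))   [R4 at 1.1]
4. h(cons(b, h(h(b))))  →  h(cons(b, h(b)))   [R4 at 1.2.1]
5. h(cons(b, h(b)))  →  h(cons(b, b))   [R4 at 1.2]
6. h(cons(b, b))  →  s(h(b))   [R3 at ε]
7. s(h(b))  →  s(b)   [R4 at 1]

s(b)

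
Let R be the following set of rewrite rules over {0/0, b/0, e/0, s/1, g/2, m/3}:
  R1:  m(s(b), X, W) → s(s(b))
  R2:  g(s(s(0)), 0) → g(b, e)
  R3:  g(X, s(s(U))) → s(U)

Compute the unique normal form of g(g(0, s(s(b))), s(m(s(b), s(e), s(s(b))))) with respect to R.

1. g(g(0, s(s(b))), s(m(s(b), s(e), s(s(b)))))  →  g(s(b), s(m(s(b), s(e), s(s(b)))))   [R3 at 1]
2. g(s(b), s(m(s(b), s(e), s(s(b)))))  →  g(s(b), s(s(s(b))))   [R1 at 2.1]
3. g(s(b), s(s(s(b))))  →  s(s(b))   [R3 at ε]

s(s(b))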